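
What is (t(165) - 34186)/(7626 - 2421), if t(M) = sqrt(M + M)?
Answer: -34186/5205 + sqrt(330)/5205 ≈ -6.5644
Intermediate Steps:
t(M) = sqrt(2)*sqrt(M) (t(M) = sqrt(2*M) = sqrt(2)*sqrt(M))
(t(165) - 34186)/(7626 - 2421) = (sqrt(2)*sqrt(165) - 34186)/(7626 - 2421) = (sqrt(330) - 34186)/5205 = (-34186 + sqrt(330))*(1/5205) = -34186/5205 + sqrt(330)/5205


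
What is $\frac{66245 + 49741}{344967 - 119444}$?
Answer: $\frac{115986}{225523} \approx 0.5143$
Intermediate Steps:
$\frac{66245 + 49741}{344967 - 119444} = \frac{115986}{225523}$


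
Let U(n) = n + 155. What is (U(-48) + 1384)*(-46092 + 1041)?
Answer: -67171041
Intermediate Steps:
U(n) = 155 + n
(U(-48) + 1384)*(-46092 + 1041) = ((155 - 48) + 1384)*(-46092 + 1041) = (107 + 1384)*(-45051) = 1491*(-45051) = -67171041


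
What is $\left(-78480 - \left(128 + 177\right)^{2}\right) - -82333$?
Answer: $-89172$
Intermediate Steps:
$\left(-78480 - \left(128 + 177\right)^{2}\right) - -82333 = \left(-78480 - 305^{2}\right) + 82333 = \left(-78480 - 93025\right) + 82333 = -171505 + 82333 = -89172$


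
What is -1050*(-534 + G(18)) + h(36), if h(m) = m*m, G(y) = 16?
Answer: 545196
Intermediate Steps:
h(m) = m**2
-1050*(-534 + G(18)) + h(36) = -1050*(-534 + 16) + 36**2 = -1050*(-518) + 1296 = 543900 + 1296 = 545196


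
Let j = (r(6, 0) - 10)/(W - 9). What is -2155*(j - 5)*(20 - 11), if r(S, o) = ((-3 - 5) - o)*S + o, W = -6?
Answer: 21981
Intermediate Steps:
r(S, o) = o + S*(-8 - o) (r(S, o) = (-8 - o)*S + o = S*(-8 - o) + o = o + S*(-8 - o))
j = 58/15 (j = ((0 - 8*6 - 1*6*0) - 10)/(-6 - 9) = ((0 - 48 + 0) - 10)/(-15) = (-48 - 10)*(-1/15) = -58*(-1/15) = 58/15 ≈ 3.8667)
-2155*(j - 5)*(20 - 11) = -2155*(58/15 - 5)*(20 - 11) = -(-7327)*9/3 = -2155*(-51/5) = 21981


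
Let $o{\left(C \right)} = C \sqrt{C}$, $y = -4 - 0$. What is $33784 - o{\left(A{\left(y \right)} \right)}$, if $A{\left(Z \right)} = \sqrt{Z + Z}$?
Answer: $33784 - 4 \sqrt[4]{2} i^{\frac{3}{2}} \approx 33787.0 - 3.3636 i$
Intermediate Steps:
$y = -4$ ($y = -4 + 0 = -4$)
$A{\left(Z \right)} = \sqrt{2} \sqrt{Z}$ ($A{\left(Z \right)} = \sqrt{2 Z} = \sqrt{2} \sqrt{Z}$)
$o{\left(C \right)} = C^{\frac{3}{2}}$
$33784 - o{\left(A{\left(y \right)} \right)} = 33784 - \left(\sqrt{2} \sqrt{-4}\right)^{\frac{3}{2}} = 33784 - \left(\sqrt{2} \cdot 2 i\right)^{\frac{3}{2}} = 33784 - \left(2 i \sqrt{2}\right)^{\frac{3}{2}} = 33784 - 4 \sqrt[4]{2} i^{\frac{3}{2}}$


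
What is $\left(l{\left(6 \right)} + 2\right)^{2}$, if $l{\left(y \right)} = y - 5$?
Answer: $9$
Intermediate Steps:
$l{\left(y \right)} = -5 + y$
$\left(l{\left(6 \right)} + 2\right)^{2} = \left(\left(-5 + 6\right) + 2\right)^{2} = \left(1 + 2\right)^{2} = 3^{2} = 9$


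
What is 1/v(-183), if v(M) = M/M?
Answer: 1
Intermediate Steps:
v(M) = 1
1/v(-183) = 1/1 = 1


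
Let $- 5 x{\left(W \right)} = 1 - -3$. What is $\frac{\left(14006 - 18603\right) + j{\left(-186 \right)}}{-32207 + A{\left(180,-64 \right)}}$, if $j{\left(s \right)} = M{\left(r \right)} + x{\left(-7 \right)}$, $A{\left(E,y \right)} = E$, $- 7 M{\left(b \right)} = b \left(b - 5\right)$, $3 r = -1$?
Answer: $\frac{1448387}{10088505} \approx 0.14357$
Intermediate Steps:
$x{\left(W \right)} = - \frac{4}{5}$ ($x{\left(W \right)} = - \frac{1 - -3}{5} = - \frac{1 + 3}{5} = \left(- \frac{1}{5}\right) 4 = - \frac{4}{5}$)
$r = - \frac{1}{3}$ ($r = \frac{1}{3} \left(-1\right) = - \frac{1}{3} \approx -0.33333$)
$M{\left(b \right)} = - \frac{b \left(-5 + b\right)}{7}$ ($M{\left(b \right)} = - \frac{b \left(b - 5\right)}{7} = - \frac{b \left(-5 + b\right)}{7}$)
$j{\left(s \right)} = - \frac{332}{315}$ ($j{\left(s \right)} = \frac{1}{7} \left(- \frac{1}{3}\right) \left(5 - - \frac{1}{3}\right) - \frac{4}{5} = \frac{1}{7} \left(- \frac{1}{3}\right) \left(5 + \frac{1}{3}\right) - \frac{4}{5} = \frac{1}{7} \left(- \frac{1}{3}\right) \frac{16}{3} - \frac{4}{5} = - \frac{16}{63} - \frac{4}{5} = - \frac{332}{315}$)
$\frac{\left(14006 - 18603\right) + j{\left(-186 \right)}}{-32207 + A{\left(180,-64 \right)}} = \frac{\left(14006 - 18603\right) - \frac{332}{315}}{-32207 + 180} = \frac{-4597 - \frac{332}{315}}{-32027} = \left(- \frac{1448387}{315}\right) \left(- \frac{1}{32027}\right) = \frac{1448387}{10088505}$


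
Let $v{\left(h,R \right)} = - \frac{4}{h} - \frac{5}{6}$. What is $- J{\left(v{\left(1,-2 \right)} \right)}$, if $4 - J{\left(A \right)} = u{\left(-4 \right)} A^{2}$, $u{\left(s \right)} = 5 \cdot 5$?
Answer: $\frac{20881}{36} \approx 580.03$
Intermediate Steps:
$v{\left(h,R \right)} = - \frac{5}{6} - \frac{4}{h}$ ($v{\left(h,R \right)} = - \frac{4}{h} - \frac{5}{6} = - \frac{5}{6} - \frac{4}{h}$)
$u{\left(s \right)} = 25$
$J{\left(A \right)} = 4 - 25 A^{2}$
$- J{\left(v{\left(1,-2 \right)} \right)} = - (4 - 25 \left(- \frac{5}{6} - \frac{4}{1}\right)^{2}) = - (4 - 25 \left(- \frac{5}{6} - 4\right)^{2}) = - (4 - 25 \left(- \frac{29}{6}\right)^{2}) = - (4 - \frac{21025}{36}) = \left(-1\right) \left(- \frac{20881}{36}\right) = \frac{20881}{36}$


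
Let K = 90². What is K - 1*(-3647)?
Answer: 11747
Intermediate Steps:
K = 8100
K - 1*(-3647) = 8100 - 1*(-3647) = 8100 + 3647 = 11747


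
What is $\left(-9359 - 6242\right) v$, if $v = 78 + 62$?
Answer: $-2184140$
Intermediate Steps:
$v = 140$
$\left(-9359 - 6242\right) v = \left(-9359 - 6242\right) 140 = \left(-15601\right) 140 = -2184140$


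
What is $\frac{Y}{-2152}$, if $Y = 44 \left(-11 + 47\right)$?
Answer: $- \frac{198}{269} \approx -0.73606$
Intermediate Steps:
$Y = 1584$ ($Y = 44 \cdot 36 = 1584$)
$\frac{Y}{-2152} = \frac{1584}{-2152} = 1584 \left(- \frac{1}{2152}\right) = - \frac{198}{269}$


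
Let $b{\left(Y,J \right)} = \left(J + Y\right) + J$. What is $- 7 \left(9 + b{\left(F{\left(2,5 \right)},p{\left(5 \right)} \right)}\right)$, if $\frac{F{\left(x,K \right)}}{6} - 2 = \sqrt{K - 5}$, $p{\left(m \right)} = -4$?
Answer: $-91$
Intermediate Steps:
$F{\left(x,K \right)} = 12 + 6 \sqrt{-5 + K}$ ($F{\left(x,K \right)} = 12 + 6 \sqrt{K - 5} = 12 + 6 \sqrt{-5 + K}$)
$b{\left(Y,J \right)} = Y + 2 J$
$- 7 \left(9 + b{\left(F{\left(2,5 \right)},p{\left(5 \right)} \right)}\right) = - 7 \left(9 + \left(\left(12 + 6 \sqrt{-5 + 5}\right) + 2 \left(-4\right)\right)\right) = - 7 \left(9 - \left(-4 + 0\right)\right) = - 7 \left(9 + \left(\left(12 + 6 \cdot 0\right) - 8\right)\right) = - 7 \left(9 + \left(\left(12 + 0\right) - 8\right)\right) = - 7 \left(9 + \left(12 - 8\right)\right) = - 7 \left(9 + 4\right) = - 7 \cdot 13 = \left(-1\right) 91 = -91$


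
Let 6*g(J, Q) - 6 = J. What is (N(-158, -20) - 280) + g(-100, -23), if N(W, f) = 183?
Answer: -338/3 ≈ -112.67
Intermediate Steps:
g(J, Q) = 1 + J/6
(N(-158, -20) - 280) + g(-100, -23) = (183 - 280) + (1 + (1/6)*(-100)) = -97 + (1 - 50/3) = -97 - 47/3 = -338/3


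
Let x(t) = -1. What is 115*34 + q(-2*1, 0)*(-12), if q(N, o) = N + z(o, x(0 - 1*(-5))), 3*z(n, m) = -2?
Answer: 3942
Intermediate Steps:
z(n, m) = -2/3 (z(n, m) = (1/3)*(-2) = -2/3)
q(N, o) = -2/3 + N (q(N, o) = N - 2/3 = -2/3 + N)
115*34 + q(-2*1, 0)*(-12) = 115*34 + (-2/3 - 2*1)*(-12) = 3910 + (-2/3 - 2)*(-12) = 3910 - 8/3*(-12) = 3910 + 32 = 3942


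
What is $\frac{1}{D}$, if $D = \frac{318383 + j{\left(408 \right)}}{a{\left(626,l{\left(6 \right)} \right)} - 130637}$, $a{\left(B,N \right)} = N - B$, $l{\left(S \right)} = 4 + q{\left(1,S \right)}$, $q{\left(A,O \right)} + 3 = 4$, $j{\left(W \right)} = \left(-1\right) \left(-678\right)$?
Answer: $- \frac{131258}{319061} \approx -0.41139$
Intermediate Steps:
$j{\left(W \right)} = 678$
$q{\left(A,O \right)} = 1$ ($q{\left(A,O \right)} = -3 + 4 = 1$)
$l{\left(S \right)} = 5$ ($l{\left(S \right)} = 4 + 1 = 5$)
$D = - \frac{319061}{131258}$ ($D = \frac{318383 + 678}{\left(5 - 626\right) - 130637} = \frac{319061}{\left(5 - 626\right) - 130637} = \frac{319061}{-621 - 130637} = \frac{319061}{-131258} = 319061 \left(- \frac{1}{131258}\right) = - \frac{319061}{131258} \approx -2.4308$)
$\frac{1}{D} = \frac{1}{- \frac{319061}{131258}} = - \frac{131258}{319061}$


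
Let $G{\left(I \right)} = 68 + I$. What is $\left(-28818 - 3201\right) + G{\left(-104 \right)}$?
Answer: $-32055$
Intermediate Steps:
$\left(-28818 - 3201\right) + G{\left(-104 \right)} = \left(-28818 - 3201\right) + \left(68 - 104\right) = -32019 - 36 = -32055$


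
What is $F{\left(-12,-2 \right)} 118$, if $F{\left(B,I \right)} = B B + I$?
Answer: $16756$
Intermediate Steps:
$F{\left(B,I \right)} = I + B^{2}$ ($F{\left(B,I \right)} = B^{2} + I = I + B^{2}$)
$F{\left(-12,-2 \right)} 118 = \left(-2 + \left(-12\right)^{2}\right) 118 = \left(-2 + 144\right) 118 = 142 \cdot 118 = 16756$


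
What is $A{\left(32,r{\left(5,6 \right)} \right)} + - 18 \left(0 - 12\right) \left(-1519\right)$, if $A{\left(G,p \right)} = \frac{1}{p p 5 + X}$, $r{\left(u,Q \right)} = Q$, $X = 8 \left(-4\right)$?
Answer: $- \frac{48559391}{148} \approx -3.281 \cdot 10^{5}$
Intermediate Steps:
$X = -32$
$A{\left(G,p \right)} = \frac{1}{-32 + 5 p^{2}}$ ($A{\left(G,p \right)} = \frac{1}{p p 5 - 32} = \frac{1}{p^{2} \cdot 5 - 32} = \frac{1}{5 p^{2} - 32} = \frac{1}{-32 + 5 p^{2}}$)
$A{\left(32,r{\left(5,6 \right)} \right)} + - 18 \left(0 - 12\right) \left(-1519\right) = \frac{1}{-32 + 5 \cdot 6^{2}} + - 18 \left(0 - 12\right) \left(-1519\right) = \frac{1}{-32 + 5 \cdot 36} + \left(-18\right) \left(-12\right) \left(-1519\right) = \frac{1}{-32 + 180} + 216 \left(-1519\right) = \frac{1}{148} - 328104 = - \frac{48559391}{148}$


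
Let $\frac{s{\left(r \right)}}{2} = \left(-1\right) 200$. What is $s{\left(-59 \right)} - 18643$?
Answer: $-19043$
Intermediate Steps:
$s{\left(r \right)} = -400$ ($s{\left(r \right)} = 2 \left(\left(-1\right) 200\right) = 2 \left(-200\right) = -400$)
$s{\left(-59 \right)} - 18643 = -400 - 18643 = -19043$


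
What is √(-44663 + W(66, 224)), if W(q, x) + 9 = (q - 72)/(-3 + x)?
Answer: I*√2181826478/221 ≈ 211.36*I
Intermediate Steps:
W(q, x) = -9 + (-72 + q)/(-3 + x) (W(q, x) = -9 + (q - 72)/(-3 + x) = -9 + (-72 + q)/(-3 + x))
√(-44663 + W(66, 224)) = √(-44663 + (-45 + 66 - 9*224)/(-3 + 224)) = √(-44663 + (-45 + 66 - 2016)/221) = √(-44663 + (1/221)*(-1995)) = √(-44663 - 1995/221) = √(-9872518/221) = I*√2181826478/221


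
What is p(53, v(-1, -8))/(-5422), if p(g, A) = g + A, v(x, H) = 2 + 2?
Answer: -57/5422 ≈ -0.010513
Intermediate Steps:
v(x, H) = 4
p(g, A) = A + g
p(53, v(-1, -8))/(-5422) = (4 + 53)/(-5422) = 57*(-1/5422) = -57/5422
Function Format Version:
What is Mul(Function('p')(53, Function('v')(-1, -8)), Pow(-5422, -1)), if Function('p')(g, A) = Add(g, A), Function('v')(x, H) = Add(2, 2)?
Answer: Rational(-57, 5422) ≈ -0.010513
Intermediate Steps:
Function('v')(x, H) = 4
Function('p')(g, A) = Add(A, g)
Mul(Function('p')(53, Function('v')(-1, -8)), Pow(-5422, -1)) = Mul(Add(4, 53), Pow(-5422, -1)) = Mul(57, Rational(-1, 5422)) = Rational(-57, 5422)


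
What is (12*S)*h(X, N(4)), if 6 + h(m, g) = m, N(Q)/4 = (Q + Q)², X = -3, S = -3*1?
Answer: 324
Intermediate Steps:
S = -3
N(Q) = 16*Q² (N(Q) = 4*(Q + Q)² = 4*(2*Q)² = 4*(4*Q²) = 16*Q²)
h(m, g) = -6 + m
(12*S)*h(X, N(4)) = (12*(-3))*(-6 - 3) = -36*(-9) = 324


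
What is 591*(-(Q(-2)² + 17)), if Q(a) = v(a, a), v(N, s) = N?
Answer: -12411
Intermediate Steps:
Q(a) = a
591*(-(Q(-2)² + 17)) = 591*(-((-2)² + 17)) = 591*(-(4 + 17)) = 591*(-1*21) = 591*(-21) = -12411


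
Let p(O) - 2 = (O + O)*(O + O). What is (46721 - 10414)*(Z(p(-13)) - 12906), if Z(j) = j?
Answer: -443961996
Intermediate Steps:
p(O) = 2 + 4*O² (p(O) = 2 + (O + O)*(O + O) = 2 + (2*O)*(2*O) = 2 + 4*O²)
(46721 - 10414)*(Z(p(-13)) - 12906) = (46721 - 10414)*((2 + 4*(-13)²) - 12906) = 36307*((2 + 4*169) - 12906) = 36307*((2 + 676) - 12906) = 36307*(678 - 12906) = 36307*(-12228) = -443961996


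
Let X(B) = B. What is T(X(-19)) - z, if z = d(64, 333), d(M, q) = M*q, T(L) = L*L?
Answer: -20951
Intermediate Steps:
T(L) = L²
z = 21312 (z = 64*333 = 21312)
T(X(-19)) - z = (-19)² - 1*21312 = 361 - 21312 = -20951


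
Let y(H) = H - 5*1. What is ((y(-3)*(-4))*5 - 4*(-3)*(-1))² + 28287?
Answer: 50191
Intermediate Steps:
y(H) = -5 + H (y(H) = H - 5 = -5 + H)
((y(-3)*(-4))*5 - 4*(-3)*(-1))² + 28287 = (((-5 - 3)*(-4))*5 - 4*(-3)*(-1))² + 28287 = (-8*(-4)*5 + 12*(-1))² + 28287 = (32*5 - 12)² + 28287 = (160 - 12)² + 28287 = 148² + 28287 = 21904 + 28287 = 50191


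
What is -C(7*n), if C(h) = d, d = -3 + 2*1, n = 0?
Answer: 1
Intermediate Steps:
d = -1 (d = -3 + 2 = -1)
C(h) = -1
-C(7*n) = -1*(-1) = 1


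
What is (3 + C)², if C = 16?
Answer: 361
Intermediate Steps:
(3 + C)² = (3 + 16)² = 19² = 361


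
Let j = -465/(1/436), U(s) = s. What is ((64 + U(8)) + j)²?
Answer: 41074318224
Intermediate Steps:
j = -202740 (j = -465/1/436 = -465*436 = -202740)
((64 + U(8)) + j)² = ((64 + 8) - 202740)² = (72 - 202740)² = (-202668)² = 41074318224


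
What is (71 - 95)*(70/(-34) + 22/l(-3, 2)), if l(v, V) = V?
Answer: -3648/17 ≈ -214.59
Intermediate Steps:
(71 - 95)*(70/(-34) + 22/l(-3, 2)) = (71 - 95)*(70/(-34) + 22/2) = -24*(70*(-1/34) + 22*(1/2)) = -24*(-35/17 + 11) = -24*152/17 = -3648/17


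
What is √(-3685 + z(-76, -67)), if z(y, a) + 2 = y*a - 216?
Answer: √1189 ≈ 34.482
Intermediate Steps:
z(y, a) = -218 + a*y (z(y, a) = -2 + (y*a - 216) = -2 + (a*y - 216) = -2 + (-216 + a*y) = -218 + a*y)
√(-3685 + z(-76, -67)) = √(-3685 + (-218 - 67*(-76))) = √(-3685 + (-218 + 5092)) = √(-3685 + 4874) = √1189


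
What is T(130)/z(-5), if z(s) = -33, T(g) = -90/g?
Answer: 3/143 ≈ 0.020979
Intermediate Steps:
T(130)/z(-5) = -90/130/(-33) = -90*1/130*(-1/33) = -9/13*(-1/33) = 3/143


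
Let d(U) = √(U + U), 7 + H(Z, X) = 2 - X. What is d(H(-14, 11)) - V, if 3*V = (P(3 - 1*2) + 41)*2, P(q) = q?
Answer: -28 + 4*I*√2 ≈ -28.0 + 5.6569*I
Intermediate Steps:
H(Z, X) = -5 - X (H(Z, X) = -7 + (2 - X) = -5 - X)
d(U) = √2*√U (d(U) = √(2*U) = √2*√U)
V = 28 (V = (((3 - 1*2) + 41)*2)/3 = (((3 - 2) + 41)*2)/3 = ((1 + 41)*2)/3 = (42*2)/3 = (⅓)*84 = 28)
d(H(-14, 11)) - V = √2*√(-5 - 1*11) - 1*28 = √2*√(-5 - 11) - 28 = √2*√(-16) - 28 = √2*(4*I) - 28 = 4*I*√2 - 28 = -28 + 4*I*√2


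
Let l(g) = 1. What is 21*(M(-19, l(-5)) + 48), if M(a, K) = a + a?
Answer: 210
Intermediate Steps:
M(a, K) = 2*a
21*(M(-19, l(-5)) + 48) = 21*(2*(-19) + 48) = 21*(-38 + 48) = 21*10 = 210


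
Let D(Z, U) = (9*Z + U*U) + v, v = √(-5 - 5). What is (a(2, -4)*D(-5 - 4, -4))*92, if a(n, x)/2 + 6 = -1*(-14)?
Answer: -95680 + 1472*I*√10 ≈ -95680.0 + 4654.9*I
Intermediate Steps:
v = I*√10 (v = √(-10) = I*√10 ≈ 3.1623*I)
a(n, x) = 16 (a(n, x) = -12 + 2*(-1*(-14)) = -12 + 2*14 = -12 + 28 = 16)
D(Z, U) = U² + 9*Z + I*√10 (D(Z, U) = (9*Z + U*U) + I*√10 = (9*Z + U²) + I*√10 = (U² + 9*Z) + I*√10 = U² + 9*Z + I*√10)
(a(2, -4)*D(-5 - 4, -4))*92 = (16*((-4)² + 9*(-5 - 4) + I*√10))*92 = (16*(16 + 9*(-9) + I*√10))*92 = (16*(16 - 81 + I*√10))*92 = (16*(-65 + I*√10))*92 = (-1040 + 16*I*√10)*92 = -95680 + 1472*I*√10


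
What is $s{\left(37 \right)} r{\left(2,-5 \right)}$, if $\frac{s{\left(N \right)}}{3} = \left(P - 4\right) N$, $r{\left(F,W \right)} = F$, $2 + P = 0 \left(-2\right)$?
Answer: $-1332$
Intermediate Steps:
$P = -2$ ($P = -2 + 0 \left(-2\right) = -2 + 0 = -2$)
$s{\left(N \right)} = - 18 N$ ($s{\left(N \right)} = 3 \left(-2 - 4\right) N = 3 \left(- 6 N\right) = - 18 N$)
$s{\left(37 \right)} r{\left(2,-5 \right)} = \left(-18\right) 37 \cdot 2 = \left(-666\right) 2 = -1332$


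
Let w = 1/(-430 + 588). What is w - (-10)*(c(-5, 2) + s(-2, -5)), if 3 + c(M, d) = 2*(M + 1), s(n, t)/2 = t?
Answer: -33179/158 ≈ -209.99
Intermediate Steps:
s(n, t) = 2*t
c(M, d) = -1 + 2*M (c(M, d) = -3 + 2*(M + 1) = -3 + 2*(1 + M) = -3 + (2 + 2*M) = -1 + 2*M)
w = 1/158 ≈ 0.0063291
w - (-10)*(c(-5, 2) + s(-2, -5)) = 1/158 - (-10)*((-1 + 2*(-5)) + 2*(-5)) = 1/158 - (-10)*((-1 - 10) - 10) = 1/158 - (-10)*(-11 - 10) = 1/158 - (-10)*(-21) = 1/158 - 1*210 = 1/158 - 210 = -33179/158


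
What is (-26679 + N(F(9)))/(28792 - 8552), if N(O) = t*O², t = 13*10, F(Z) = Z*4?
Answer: 12891/1840 ≈ 7.0060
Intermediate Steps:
F(Z) = 4*Z
t = 130
N(O) = 130*O²
(-26679 + N(F(9)))/(28792 - 8552) = (-26679 + 130*(4*9)²)/(28792 - 8552) = (-26679 + 130*36²)/20240 = (-26679 + 130*1296)*(1/20240) = (-26679 + 168480)*(1/20240) = 141801*(1/20240) = 12891/1840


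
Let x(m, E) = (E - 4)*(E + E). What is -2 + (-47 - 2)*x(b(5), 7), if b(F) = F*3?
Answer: -2060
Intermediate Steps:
b(F) = 3*F
x(m, E) = 2*E*(-4 + E) (x(m, E) = (-4 + E)*(2*E) = 2*E*(-4 + E))
-2 + (-47 - 2)*x(b(5), 7) = -2 + (-47 - 2)*(2*7*(-4 + 7)) = -2 - 98*7*3 = -2 - 49*42 = -2 - 2058 = -2060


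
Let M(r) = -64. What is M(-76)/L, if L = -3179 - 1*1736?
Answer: 64/4915 ≈ 0.013021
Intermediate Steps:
L = -4915 (L = -3179 - 1736 = -4915)
M(-76)/L = -64/(-4915) = -64*(-1/4915) = 64/4915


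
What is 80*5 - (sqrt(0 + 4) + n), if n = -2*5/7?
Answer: 2796/7 ≈ 399.43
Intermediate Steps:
n = -10/7 (n = -10*1/7 = -10/7 ≈ -1.4286)
80*5 - (sqrt(0 + 4) + n) = 80*5 - (sqrt(0 + 4) - 10/7) = 400 - (sqrt(4) - 10/7) = 400 - (2 - 10/7) = 400 - 1*4/7 = 400 - 4/7 = 2796/7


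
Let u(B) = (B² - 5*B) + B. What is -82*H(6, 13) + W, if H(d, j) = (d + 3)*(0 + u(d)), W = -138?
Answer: -8994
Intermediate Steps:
u(B) = B² - 4*B
H(d, j) = d*(-4 + d)*(3 + d) (H(d, j) = (d + 3)*(0 + d*(-4 + d)) = (3 + d)*(d*(-4 + d)) = d*(-4 + d)*(3 + d))
-82*H(6, 13) + W = -492*(-4 + 6)*(3 + 6) - 138 = -492*2*9 - 138 = -82*108 - 138 = -8856 - 138 = -8994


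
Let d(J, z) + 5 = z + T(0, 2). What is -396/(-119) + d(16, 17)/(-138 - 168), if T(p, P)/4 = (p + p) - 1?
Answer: 208/63 ≈ 3.3016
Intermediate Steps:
T(p, P) = -4 + 8*p (T(p, P) = 4*((p + p) - 1) = 4*(2*p - 1) = 4*(-1 + 2*p) = -4 + 8*p)
d(J, z) = -9 + z (d(J, z) = -5 + (z + (-4 + 8*0)) = -5 + (z + (-4 + 0)) = -5 + (z - 4) = -5 + (-4 + z) = -9 + z)
-396/(-119) + d(16, 17)/(-138 - 168) = -396/(-119) + (-9 + 17)/(-138 - 168) = -396*(-1/119) + 8/(-306) = 396/119 + 8*(-1/306) = 396/119 - 4/153 = 208/63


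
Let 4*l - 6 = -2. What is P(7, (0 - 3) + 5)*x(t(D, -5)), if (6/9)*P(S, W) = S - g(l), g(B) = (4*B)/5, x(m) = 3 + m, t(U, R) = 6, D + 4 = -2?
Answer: 837/10 ≈ 83.700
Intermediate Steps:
D = -6 (D = -4 - 2 = -6)
l = 1 (l = 3/2 + (¼)*(-2) = 3/2 - ½ = 1)
g(B) = 4*B/5 (g(B) = (4*B)*(⅕) = 4*B/5)
P(S, W) = -6/5 + 3*S/2 (P(S, W) = 3*(S - 4/5)/2 = 3*(S - 1*⅘)/2 = 3*(S - ⅘)/2 = 3*(-⅘ + S)/2 = -6/5 + 3*S/2)
P(7, (0 - 3) + 5)*x(t(D, -5)) = (-6/5 + (3/2)*7)*(3 + 6) = (-6/5 + 21/2)*9 = (93/10)*9 = 837/10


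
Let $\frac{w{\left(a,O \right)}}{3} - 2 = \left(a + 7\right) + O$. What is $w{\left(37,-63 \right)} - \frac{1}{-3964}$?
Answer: $- \frac{202163}{3964} \approx -51.0$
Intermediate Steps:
$w{\left(a,O \right)} = 27 + 3 O + 3 a$ ($w{\left(a,O \right)} = 6 + 3 \left(\left(a + 7\right) + O\right) = 6 + 3 \left(\left(7 + a\right) + O\right) = 6 + 3 \left(7 + O + a\right) = 6 + \left(21 + 3 O + 3 a\right) = 27 + 3 O + 3 a$)
$w{\left(37,-63 \right)} - \frac{1}{-3964} = \left(27 + 3 \left(-63\right) + 3 \cdot 37\right) - \frac{1}{-3964} = \left(27 - 189 + 111\right) - - \frac{1}{3964} = -51 + \frac{1}{3964} = - \frac{202163}{3964}$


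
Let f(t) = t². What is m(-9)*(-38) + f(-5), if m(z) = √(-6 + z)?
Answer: 25 - 38*I*√15 ≈ 25.0 - 147.17*I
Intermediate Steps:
m(-9)*(-38) + f(-5) = √(-6 - 9)*(-38) + (-5)² = √(-15)*(-38) + 25 = (I*√15)*(-38) + 25 = -38*I*√15 + 25 = 25 - 38*I*√15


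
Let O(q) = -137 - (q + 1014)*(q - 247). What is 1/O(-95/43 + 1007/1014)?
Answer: 1901134404/477664487810129 ≈ 3.9801e-6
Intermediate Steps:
O(q) = -137 - (-247 + q)*(1014 + q) (O(q) = -137 - (1014 + q)*(-247 + q) = -137 - (-247 + q)*(1014 + q))
1/O(-95/43 + 1007/1014) = 1/(250321 - (-95/43 + 1007/1014)**2 - 767*(-95/43 + 1007/1014)) = 1/(250321 - (-53029/43602)**2 - 767*(-53029/43602)) = 1/(250321 - 1*2812074841/1901134404 + 3128711/3354) = 1/(250321 - 2812074841/1901134404 + 3128711/3354) = 1/(477664487810129/1901134404) = 1901134404/477664487810129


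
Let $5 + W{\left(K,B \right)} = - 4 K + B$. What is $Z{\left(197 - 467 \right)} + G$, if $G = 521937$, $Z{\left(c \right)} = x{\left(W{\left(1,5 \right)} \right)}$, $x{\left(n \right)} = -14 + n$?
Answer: $521919$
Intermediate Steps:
$W{\left(K,B \right)} = -5 + B - 4 K$ ($W{\left(K,B \right)} = -5 + \left(- 4 K + B\right) = -5 + \left(B - 4 K\right) = -5 + B - 4 K$)
$Z{\left(c \right)} = -18$ ($Z{\left(c \right)} = -14 - 4 = -18$)
$Z{\left(197 - 467 \right)} + G = -18 + 521937 = 521919$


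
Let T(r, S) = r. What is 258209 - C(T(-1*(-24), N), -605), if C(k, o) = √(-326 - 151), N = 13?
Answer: 258209 - 3*I*√53 ≈ 2.5821e+5 - 21.84*I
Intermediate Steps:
C(k, o) = 3*I*√53 (C(k, o) = √(-477) = 3*I*√53)
258209 - C(T(-1*(-24), N), -605) = 258209 - 3*I*√53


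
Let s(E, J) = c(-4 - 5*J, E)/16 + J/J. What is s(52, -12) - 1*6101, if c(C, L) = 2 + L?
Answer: -48773/8 ≈ -6096.6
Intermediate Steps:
s(E, J) = 9/8 + E/16 (s(E, J) = (2 + E)/16 + J/J = (2 + E)*(1/16) + 1 = (⅛ + E/16) + 1 = 9/8 + E/16)
s(52, -12) - 1*6101 = (9/8 + (1/16)*52) - 1*6101 = (9/8 + 13/4) - 6101 = 35/8 - 6101 = -48773/8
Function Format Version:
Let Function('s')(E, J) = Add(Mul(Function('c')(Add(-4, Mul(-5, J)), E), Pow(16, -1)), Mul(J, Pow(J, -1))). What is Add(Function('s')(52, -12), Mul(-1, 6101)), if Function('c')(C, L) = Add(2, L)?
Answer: Rational(-48773, 8) ≈ -6096.6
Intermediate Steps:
Function('s')(E, J) = Add(Rational(9, 8), Mul(Rational(1, 16), E)) (Function('s')(E, J) = Add(Mul(Add(2, E), Pow(16, -1)), Mul(J, Pow(J, -1))) = Add(Mul(Add(2, E), Rational(1, 16)), 1) = Add(Add(Rational(1, 8), Mul(Rational(1, 16), E)), 1) = Add(Rational(9, 8), Mul(Rational(1, 16), E)))
Add(Function('s')(52, -12), Mul(-1, 6101)) = Add(Add(Rational(9, 8), Mul(Rational(1, 16), 52)), Mul(-1, 6101)) = Add(Add(Rational(9, 8), Rational(13, 4)), -6101) = Add(Rational(35, 8), -6101) = Rational(-48773, 8)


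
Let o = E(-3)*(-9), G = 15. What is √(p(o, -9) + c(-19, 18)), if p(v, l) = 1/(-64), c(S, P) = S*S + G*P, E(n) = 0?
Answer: 3*√4487/8 ≈ 25.119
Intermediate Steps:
o = 0 (o = 0*(-9) = 0)
c(S, P) = S² + 15*P (c(S, P) = S*S + 15*P = S² + 15*P)
p(v, l) = -1/64
√(p(o, -9) + c(-19, 18)) = √(-1/64 + ((-19)² + 15*18)) = √(-1/64 + (361 + 270)) = √(-1/64 + 631) = √(40383/64) = 3*√4487/8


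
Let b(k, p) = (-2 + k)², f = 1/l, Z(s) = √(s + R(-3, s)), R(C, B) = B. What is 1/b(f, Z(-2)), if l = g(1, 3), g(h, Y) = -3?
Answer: 9/49 ≈ 0.18367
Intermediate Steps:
l = -3
Z(s) = √2*√s (Z(s) = √(s + s) = √(2*s) = √2*√s)
f = -⅓ (f = 1/(-3) = -⅓ ≈ -0.33333)
1/b(f, Z(-2)) = 1/((-2 - ⅓)²) = 1/((-7/3)²) = 1/(49/9) = 9/49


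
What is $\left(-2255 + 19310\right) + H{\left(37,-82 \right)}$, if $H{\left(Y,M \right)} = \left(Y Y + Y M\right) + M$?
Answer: $15308$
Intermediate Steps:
$H{\left(Y,M \right)} = M + Y^{2} + M Y$ ($H{\left(Y,M \right)} = \left(Y^{2} + M Y\right) + M = M + Y^{2} + M Y$)
$\left(-2255 + 19310\right) + H{\left(37,-82 \right)} = \left(-2255 + 19310\right) - \left(3116 - 1369\right) = 17055 - 1747 = 15308$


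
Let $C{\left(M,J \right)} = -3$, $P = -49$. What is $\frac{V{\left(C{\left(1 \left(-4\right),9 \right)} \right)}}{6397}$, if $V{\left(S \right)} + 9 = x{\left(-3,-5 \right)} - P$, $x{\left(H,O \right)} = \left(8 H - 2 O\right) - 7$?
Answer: $\frac{19}{6397} \approx 0.0029701$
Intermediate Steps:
$x{\left(H,O \right)} = -7 - 2 O + 8 H$ ($x{\left(H,O \right)} = \left(- 2 O + 8 H\right) - 7 = -7 - 2 O + 8 H$)
$V{\left(S \right)} = 19$ ($V{\left(S \right)} = -9 - -28 = -9 + \left(\left(-7 + 10 - 24\right) + 49\right) = -9 + \left(-21 + 49\right) = -9 + 28 = 19$)
$\frac{V{\left(C{\left(1 \left(-4\right),9 \right)} \right)}}{6397} = \frac{19}{6397}$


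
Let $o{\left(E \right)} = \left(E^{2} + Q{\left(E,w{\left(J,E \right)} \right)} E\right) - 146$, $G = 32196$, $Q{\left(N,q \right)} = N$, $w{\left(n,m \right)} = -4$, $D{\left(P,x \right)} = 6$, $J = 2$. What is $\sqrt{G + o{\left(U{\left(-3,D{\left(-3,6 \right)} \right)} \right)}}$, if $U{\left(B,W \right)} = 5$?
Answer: $10 \sqrt{321} \approx 179.16$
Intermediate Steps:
$o{\left(E \right)} = -146 + 2 E^{2}$ ($o{\left(E \right)} = \left(E^{2} + E E\right) - 146 = \left(E^{2} + E^{2}\right) - 146 = 2 E^{2} - 146 = -146 + 2 E^{2}$)
$\sqrt{G + o{\left(U{\left(-3,D{\left(-3,6 \right)} \right)} \right)}} = \sqrt{32196 - \left(146 - 2 \cdot 5^{2}\right)} = \sqrt{32196 + \left(-146 + 2 \cdot 25\right)} = \sqrt{32196 + \left(-146 + 50\right)} = \sqrt{32196 - 96} = \sqrt{32100} = 10 \sqrt{321}$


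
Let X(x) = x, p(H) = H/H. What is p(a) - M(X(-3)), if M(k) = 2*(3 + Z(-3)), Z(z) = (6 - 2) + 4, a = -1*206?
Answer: -21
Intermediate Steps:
a = -206
Z(z) = 8 (Z(z) = 4 + 4 = 8)
p(H) = 1
M(k) = 22 (M(k) = 2*(3 + 8) = 2*11 = 22)
p(a) - M(X(-3)) = 1 - 1*22 = 1 - 22 = -21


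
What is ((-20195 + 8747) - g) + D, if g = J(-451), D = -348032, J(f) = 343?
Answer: -359823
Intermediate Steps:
g = 343
((-20195 + 8747) - g) + D = ((-20195 + 8747) - 1*343) - 348032 = (-11448 - 343) - 348032 = -11791 - 348032 = -359823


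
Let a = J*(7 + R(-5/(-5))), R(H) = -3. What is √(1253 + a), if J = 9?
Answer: √1289 ≈ 35.903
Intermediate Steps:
a = 36 (a = 9*(7 - 3) = 9*4 = 36)
√(1253 + a) = √(1253 + 36) = √1289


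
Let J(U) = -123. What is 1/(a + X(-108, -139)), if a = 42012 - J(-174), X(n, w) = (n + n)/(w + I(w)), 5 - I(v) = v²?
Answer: 6485/273245547 ≈ 2.3733e-5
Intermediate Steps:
I(v) = 5 - v²
X(n, w) = 2*n/(5 + w - w²) (X(n, w) = (n + n)/(w + (5 - w²)) = (2*n)/(5 + w - w²) = 2*n/(5 + w - w²))
a = 42135 (a = 42012 - 1*(-123) = 42012 + 123 = 42135)
1/(a + X(-108, -139)) = 1/(42135 + 2*(-108)/(5 - 139 - 1*(-139)²)) = 1/(42135 + 2*(-108)/(5 - 139 - 1*19321)) = 1/(42135 + 2*(-108)/(5 - 139 - 19321)) = 1/(42135 + 2*(-108)/(-19455)) = 1/(42135 + 2*(-108)*(-1/19455)) = 1/(42135 + 72/6485) = 1/(273245547/6485) = 6485/273245547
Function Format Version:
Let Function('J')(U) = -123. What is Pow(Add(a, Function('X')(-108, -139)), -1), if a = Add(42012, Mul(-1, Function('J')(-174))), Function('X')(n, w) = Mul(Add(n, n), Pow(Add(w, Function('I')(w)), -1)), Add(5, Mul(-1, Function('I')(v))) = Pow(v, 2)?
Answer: Rational(6485, 273245547) ≈ 2.3733e-5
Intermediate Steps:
Function('I')(v) = Add(5, Mul(-1, Pow(v, 2)))
Function('X')(n, w) = Mul(2, n, Pow(Add(5, w, Mul(-1, Pow(w, 2))), -1)) (Function('X')(n, w) = Mul(Add(n, n), Pow(Add(w, Add(5, Mul(-1, Pow(w, 2)))), -1)) = Mul(Mul(2, n), Pow(Add(5, w, Mul(-1, Pow(w, 2))), -1)) = Mul(2, n, Pow(Add(5, w, Mul(-1, Pow(w, 2))), -1)))
a = 42135 (a = Add(42012, Mul(-1, -123)) = Add(42012, 123) = 42135)
Pow(Add(a, Function('X')(-108, -139)), -1) = Pow(Add(42135, Mul(2, -108, Pow(Add(5, -139, Mul(-1, Pow(-139, 2))), -1))), -1) = Pow(Add(42135, Mul(2, -108, Pow(Add(5, -139, Mul(-1, 19321)), -1))), -1) = Pow(Add(42135, Mul(2, -108, Pow(Add(5, -139, -19321), -1))), -1) = Pow(Add(42135, Mul(2, -108, Pow(-19455, -1))), -1) = Pow(Add(42135, Mul(2, -108, Rational(-1, 19455))), -1) = Pow(Add(42135, Rational(72, 6485)), -1) = Pow(Rational(273245547, 6485), -1) = Rational(6485, 273245547)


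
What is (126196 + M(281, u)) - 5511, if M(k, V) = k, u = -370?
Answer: 120966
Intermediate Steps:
(126196 + M(281, u)) - 5511 = (126196 + 281) - 5511 = 126477 - 5511 = 120966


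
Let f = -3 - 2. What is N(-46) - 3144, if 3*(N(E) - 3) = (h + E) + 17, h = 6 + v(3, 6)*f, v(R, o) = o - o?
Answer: -9446/3 ≈ -3148.7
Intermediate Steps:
v(R, o) = 0
f = -5
h = 6 (h = 6 + 0*(-5) = 6 + 0 = 6)
N(E) = 32/3 + E/3 (N(E) = 3 + ((6 + E) + 17)/3 = 3 + (23 + E)/3 = 3 + (23/3 + E/3) = 32/3 + E/3)
N(-46) - 3144 = (32/3 + (⅓)*(-46)) - 3144 = (32/3 - 46/3) - 3144 = -14/3 - 3144 = -9446/3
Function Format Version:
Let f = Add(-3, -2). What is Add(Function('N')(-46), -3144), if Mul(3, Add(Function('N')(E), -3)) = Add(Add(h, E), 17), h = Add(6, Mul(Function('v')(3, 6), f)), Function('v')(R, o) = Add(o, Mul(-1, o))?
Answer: Rational(-9446, 3) ≈ -3148.7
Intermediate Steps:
Function('v')(R, o) = 0
f = -5
h = 6 (h = Add(6, Mul(0, -5)) = Add(6, 0) = 6)
Function('N')(E) = Add(Rational(32, 3), Mul(Rational(1, 3), E)) (Function('N')(E) = Add(3, Mul(Rational(1, 3), Add(Add(6, E), 17))) = Add(3, Mul(Rational(1, 3), Add(23, E))) = Add(3, Add(Rational(23, 3), Mul(Rational(1, 3), E))) = Add(Rational(32, 3), Mul(Rational(1, 3), E)))
Add(Function('N')(-46), -3144) = Add(Add(Rational(32, 3), Mul(Rational(1, 3), -46)), -3144) = Add(Add(Rational(32, 3), Rational(-46, 3)), -3144) = Add(Rational(-14, 3), -3144) = Rational(-9446, 3)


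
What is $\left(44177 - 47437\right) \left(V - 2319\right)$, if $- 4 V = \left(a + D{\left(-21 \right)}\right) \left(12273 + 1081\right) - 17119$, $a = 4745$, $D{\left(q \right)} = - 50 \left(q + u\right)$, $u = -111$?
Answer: $123467028905$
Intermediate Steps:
$D{\left(q \right)} = 5550 - 50 q$ ($D{\left(q \right)} = - 50 \left(q - 111\right) = - 50 \left(-111 + q\right) = 5550 - 50 q$)
$V = - \frac{151484011}{4}$ ($V = - \frac{\left(4745 + \left(5550 - -1050\right)\right) \left(12273 + 1081\right) - 17119}{4} = - \frac{\left(4745 + \left(5550 + 1050\right)\right) 13354 - 17119}{4} = - \frac{\left(4745 + 6600\right) 13354 - 17119}{4} = - \frac{11345 \cdot 13354 - 17119}{4} = - \frac{151501130 - 17119}{4} = \left(- \frac{1}{4}\right) 151484011 = - \frac{151484011}{4} \approx -3.7871 \cdot 10^{7}$)
$\left(44177 - 47437\right) \left(V - 2319\right) = \left(44177 - 47437\right) \left(- \frac{151484011}{4} - 2319\right) = \left(-3260\right) \left(- \frac{151493287}{4}\right) = 123467028905$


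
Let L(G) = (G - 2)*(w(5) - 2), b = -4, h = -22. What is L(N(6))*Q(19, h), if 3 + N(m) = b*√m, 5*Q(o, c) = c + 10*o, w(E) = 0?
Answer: 336 + 1344*√6/5 ≈ 994.42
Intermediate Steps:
Q(o, c) = 2*o + c/5 (Q(o, c) = (c + 10*o)/5 = 2*o + c/5)
N(m) = -3 - 4*√m
L(G) = 4 - 2*G (L(G) = (G - 2)*(0 - 2) = (-2 + G)*(-2) = 4 - 2*G)
L(N(6))*Q(19, h) = (4 - 2*(-3 - 4*√6))*(2*19 + (⅕)*(-22)) = (4 + (6 + 8*√6))*(38 - 22/5) = (10 + 8*√6)*(168/5) = 336 + 1344*√6/5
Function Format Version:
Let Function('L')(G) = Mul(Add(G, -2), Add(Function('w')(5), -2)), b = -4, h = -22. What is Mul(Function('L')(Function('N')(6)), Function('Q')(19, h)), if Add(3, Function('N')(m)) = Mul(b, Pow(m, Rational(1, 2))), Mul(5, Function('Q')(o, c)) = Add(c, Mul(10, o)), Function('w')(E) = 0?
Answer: Add(336, Mul(Rational(1344, 5), Pow(6, Rational(1, 2)))) ≈ 994.42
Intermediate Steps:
Function('Q')(o, c) = Add(Mul(2, o), Mul(Rational(1, 5), c)) (Function('Q')(o, c) = Mul(Rational(1, 5), Add(c, Mul(10, o))) = Add(Mul(2, o), Mul(Rational(1, 5), c)))
Function('N')(m) = Add(-3, Mul(-4, Pow(m, Rational(1, 2))))
Function('L')(G) = Add(4, Mul(-2, G)) (Function('L')(G) = Mul(Add(G, -2), Add(0, -2)) = Mul(Add(-2, G), -2) = Add(4, Mul(-2, G)))
Mul(Function('L')(Function('N')(6)), Function('Q')(19, h)) = Mul(Add(4, Mul(-2, Add(-3, Mul(-4, Pow(6, Rational(1, 2)))))), Add(Mul(2, 19), Mul(Rational(1, 5), -22))) = Mul(Add(4, Add(6, Mul(8, Pow(6, Rational(1, 2))))), Add(38, Rational(-22, 5))) = Mul(Add(10, Mul(8, Pow(6, Rational(1, 2)))), Rational(168, 5)) = Add(336, Mul(Rational(1344, 5), Pow(6, Rational(1, 2))))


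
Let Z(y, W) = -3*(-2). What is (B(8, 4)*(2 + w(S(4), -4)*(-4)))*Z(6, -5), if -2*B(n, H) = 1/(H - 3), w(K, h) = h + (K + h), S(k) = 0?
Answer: -102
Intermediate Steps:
w(K, h) = K + 2*h
B(n, H) = -1/(2*(-3 + H)) (B(n, H) = -1/(2*(H - 3)) = -1/(2*(-3 + H)))
Z(y, W) = 6
(B(8, 4)*(2 + w(S(4), -4)*(-4)))*Z(6, -5) = ((-1/(-6 + 2*4))*(2 + (0 + 2*(-4))*(-4)))*6 = ((-1/(-6 + 8))*(2 + (0 - 8)*(-4)))*6 = ((-1/2)*(2 - 8*(-4)))*6 = ((-1*½)*(2 + 32))*6 = -½*34*6 = -17*6 = -102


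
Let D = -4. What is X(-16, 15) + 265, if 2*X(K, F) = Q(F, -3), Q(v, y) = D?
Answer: 263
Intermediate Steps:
Q(v, y) = -4
X(K, F) = -2 (X(K, F) = (½)*(-4) = -2)
X(-16, 15) + 265 = -2 + 265 = 263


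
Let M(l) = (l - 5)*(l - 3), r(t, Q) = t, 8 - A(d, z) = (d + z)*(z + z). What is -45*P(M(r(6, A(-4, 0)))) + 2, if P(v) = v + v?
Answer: -268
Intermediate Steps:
A(d, z) = 8 - 2*z*(d + z) (A(d, z) = 8 - (d + z)*(z + z) = 8 - (d + z)*2*z = 8 - 2*z*(d + z))
M(l) = (-5 + l)*(-3 + l)
P(v) = 2*v
-45*P(M(r(6, A(-4, 0)))) + 2 = -90*(15 + 6² - 8*6) + 2 = -90*(15 + 36 - 48) + 2 = -90*3 + 2 = -45*6 + 2 = -270 + 2 = -268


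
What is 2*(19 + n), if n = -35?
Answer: -32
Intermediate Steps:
2*(19 + n) = 2*(19 - 35) = 2*(-16) = -32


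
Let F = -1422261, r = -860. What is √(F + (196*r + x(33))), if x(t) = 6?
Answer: I*√1590815 ≈ 1261.3*I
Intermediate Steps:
√(F + (196*r + x(33))) = √(-1422261 + (196*(-860) + 6)) = √(-1422261 + (-168560 + 6)) = √(-1422261 - 168554) = √(-1590815) = I*√1590815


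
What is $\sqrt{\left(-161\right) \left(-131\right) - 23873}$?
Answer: $i \sqrt{2782} \approx 52.745 i$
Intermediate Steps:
$\sqrt{\left(-161\right) \left(-131\right) - 23873} = \sqrt{21091 - 23873} = \sqrt{-2782} = i \sqrt{2782}$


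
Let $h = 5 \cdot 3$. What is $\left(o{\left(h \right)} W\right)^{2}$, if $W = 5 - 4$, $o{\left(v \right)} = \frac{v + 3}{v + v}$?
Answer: $\frac{9}{25} \approx 0.36$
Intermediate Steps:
$h = 15$
$o{\left(v \right)} = \frac{3 + v}{2 v}$
$W = 1$
$\left(o{\left(h \right)} W\right)^{2} = \left(\frac{3 + 15}{2 \cdot 15} \cdot 1\right)^{2} = \left(\frac{1}{2} \cdot \frac{1}{15} \cdot 18 \cdot 1\right)^{2} = \left(\frac{3}{5} \cdot 1\right)^{2} = \left(\frac{3}{5}\right)^{2} = \frac{9}{25}$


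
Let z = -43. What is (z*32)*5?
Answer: -6880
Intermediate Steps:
(z*32)*5 = -43*32*5 = -1376*5 = -6880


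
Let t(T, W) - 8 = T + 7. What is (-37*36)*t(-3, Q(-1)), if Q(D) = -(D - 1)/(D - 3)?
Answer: -15984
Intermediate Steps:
Q(D) = -(-1 + D)/(-3 + D)
t(T, W) = 15 + T (t(T, W) = 8 + (T + 7) = 8 + (7 + T) = 15 + T)
(-37*36)*t(-3, Q(-1)) = (-37*36)*(15 - 3) = -1332*12 = -15984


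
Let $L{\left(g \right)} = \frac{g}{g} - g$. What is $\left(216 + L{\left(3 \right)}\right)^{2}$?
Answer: $45796$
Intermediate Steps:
$L{\left(g \right)} = 1 - g$
$\left(216 + L{\left(3 \right)}\right)^{2} = \left(216 + \left(1 - 3\right)\right)^{2} = \left(216 - 2\right)^{2} = 214^{2} = 45796$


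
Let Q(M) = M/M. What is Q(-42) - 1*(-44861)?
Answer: 44862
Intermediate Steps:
Q(M) = 1
Q(-42) - 1*(-44861) = 1 - 1*(-44861) = 1 + 44861 = 44862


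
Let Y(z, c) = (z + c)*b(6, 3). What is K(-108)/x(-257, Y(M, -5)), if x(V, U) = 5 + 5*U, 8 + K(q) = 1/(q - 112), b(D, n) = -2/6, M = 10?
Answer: 5283/2200 ≈ 2.4014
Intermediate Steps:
b(D, n) = -⅓ (b(D, n) = -2*⅙ = -⅓)
Y(z, c) = -c/3 - z/3 (Y(z, c) = (z + c)*(-⅓) = (c + z)*(-⅓) = -c/3 - z/3)
K(q) = -8 + 1/(-112 + q) (K(q) = -8 + 1/(q - 112) = -8 + 1/(-112 + q))
K(-108)/x(-257, Y(M, -5)) = ((897 - 8*(-108))/(-112 - 108))/(5 + 5*(-⅓*(-5) - ⅓*10)) = ((897 + 864)/(-220))/(5 + 5*(5/3 - 10/3)) = (-1/220*1761)/(5 + 5*(-5/3)) = -1761/(220*(5 - 25/3)) = -1761/(220*(-10/3)) = -1761/220*(-3/10) = 5283/2200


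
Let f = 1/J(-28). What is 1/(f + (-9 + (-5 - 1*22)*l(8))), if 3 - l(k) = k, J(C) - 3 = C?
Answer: 25/3149 ≈ 0.0079390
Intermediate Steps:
J(C) = 3 + C
l(k) = 3 - k
f = -1/25 (f = 1/(3 - 28) = 1/(-25) = -1/25 ≈ -0.040000)
1/(f + (-9 + (-5 - 1*22)*l(8))) = 1/(-1/25 + (-9 + (-5 - 1*22)*(3 - 1*8))) = 1/(-1/25 + (-9 + (-5 - 22)*(3 - 8))) = 1/(-1/25 + (-9 - 27*(-5))) = 1/(-1/25 + (-9 + 135)) = 1/(-1/25 + 126) = 1/(3149/25) = 25/3149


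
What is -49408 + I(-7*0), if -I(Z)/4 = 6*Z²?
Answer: -49408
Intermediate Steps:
I(Z) = -24*Z²
-49408 + I(-7*0) = -49408 - 24*(-7*0)² = -49408 - 24*0² = -49408 - 24*0 = -49408 + 0 = -49408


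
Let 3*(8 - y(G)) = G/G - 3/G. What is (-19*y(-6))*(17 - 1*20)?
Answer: 855/2 ≈ 427.50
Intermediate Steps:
y(G) = 23/3 + 1/G (y(G) = 8 - (G/G - 3/G)/3 = 8 - (1 - 3/G)/3 = 8 + (-⅓ + 1/G) = 23/3 + 1/G)
(-19*y(-6))*(17 - 1*20) = (-19*(23/3 + 1/(-6)))*(17 - 1*20) = (-19*(23/3 - ⅙))*(17 - 20) = -19*15/2*(-3) = -285/2*(-3) = 855/2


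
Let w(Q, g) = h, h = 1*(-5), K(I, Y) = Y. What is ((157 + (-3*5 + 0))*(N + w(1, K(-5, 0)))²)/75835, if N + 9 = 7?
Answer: 6958/75835 ≈ 0.091752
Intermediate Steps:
N = -2 (N = -9 + 7 = -2)
h = -5
w(Q, g) = -5
((157 + (-3*5 + 0))*(N + w(1, K(-5, 0)))²)/75835 = ((157 + (-3*5 + 0))*(-2 - 5)²)/75835 = ((157 + (-15 + 0))*(-7)²)*(1/75835) = ((157 - 15)*49)*(1/75835) = (142*49)*(1/75835) = 6958*(1/75835) = 6958/75835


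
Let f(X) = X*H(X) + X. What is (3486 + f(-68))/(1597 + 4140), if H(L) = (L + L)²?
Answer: -1254310/5737 ≈ -218.64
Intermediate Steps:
H(L) = 4*L² (H(L) = (2*L)² = 4*L²)
f(X) = X + 4*X³ (f(X) = X*(4*X²) + X = 4*X³ + X = X + 4*X³)
(3486 + f(-68))/(1597 + 4140) = (3486 + (-68 + 4*(-68)³))/(1597 + 4140) = (3486 + (-68 + 4*(-314432)))/5737 = (3486 + (-68 - 1257728))*(1/5737) = (3486 - 1257796)*(1/5737) = -1254310*1/5737 = -1254310/5737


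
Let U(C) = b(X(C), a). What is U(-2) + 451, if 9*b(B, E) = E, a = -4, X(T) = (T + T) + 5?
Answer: 4055/9 ≈ 450.56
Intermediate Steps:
X(T) = 5 + 2*T (X(T) = 2*T + 5 = 5 + 2*T)
b(B, E) = E/9
U(C) = -4/9 (U(C) = (1/9)*(-4) = -4/9)
U(-2) + 451 = -4/9 + 451 = 4055/9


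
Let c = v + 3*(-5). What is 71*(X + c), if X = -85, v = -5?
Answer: -7455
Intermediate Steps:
c = -20 (c = -5 + 3*(-5) = -5 - 15 = -20)
71*(X + c) = 71*(-85 - 20) = 71*(-105) = -7455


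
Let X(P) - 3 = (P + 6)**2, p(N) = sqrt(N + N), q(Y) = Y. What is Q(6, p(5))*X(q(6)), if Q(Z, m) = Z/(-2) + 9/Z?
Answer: -441/2 ≈ -220.50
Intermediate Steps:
p(N) = sqrt(2)*sqrt(N) (p(N) = sqrt(2*N) = sqrt(2)*sqrt(N))
Q(Z, m) = 9/Z - Z/2 (Q(Z, m) = Z*(-1/2) + 9/Z = -Z/2 + 9/Z = 9/Z - Z/2)
X(P) = 3 + (6 + P)**2 (X(P) = 3 + (P + 6)**2 = 3 + (6 + P)**2)
Q(6, p(5))*X(q(6)) = (9/6 - 1/2*6)*(3 + (6 + 6)**2) = (9*(1/6) - 3)*(3 + 12**2) = (3/2 - 3)*(3 + 144) = -3/2*147 = -441/2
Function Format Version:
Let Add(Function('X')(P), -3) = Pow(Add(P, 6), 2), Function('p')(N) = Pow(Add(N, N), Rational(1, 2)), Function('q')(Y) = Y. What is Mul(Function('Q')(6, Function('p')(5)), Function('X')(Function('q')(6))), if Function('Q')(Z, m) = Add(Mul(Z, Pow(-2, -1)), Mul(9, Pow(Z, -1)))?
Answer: Rational(-441, 2) ≈ -220.50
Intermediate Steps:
Function('p')(N) = Mul(Pow(2, Rational(1, 2)), Pow(N, Rational(1, 2))) (Function('p')(N) = Pow(Mul(2, N), Rational(1, 2)) = Mul(Pow(2, Rational(1, 2)), Pow(N, Rational(1, 2))))
Function('Q')(Z, m) = Add(Mul(9, Pow(Z, -1)), Mul(Rational(-1, 2), Z)) (Function('Q')(Z, m) = Add(Mul(Z, Rational(-1, 2)), Mul(9, Pow(Z, -1))) = Add(Mul(Rational(-1, 2), Z), Mul(9, Pow(Z, -1))) = Add(Mul(9, Pow(Z, -1)), Mul(Rational(-1, 2), Z)))
Function('X')(P) = Add(3, Pow(Add(6, P), 2)) (Function('X')(P) = Add(3, Pow(Add(P, 6), 2)) = Add(3, Pow(Add(6, P), 2)))
Mul(Function('Q')(6, Function('p')(5)), Function('X')(Function('q')(6))) = Mul(Add(Mul(9, Pow(6, -1)), Mul(Rational(-1, 2), 6)), Add(3, Pow(Add(6, 6), 2))) = Mul(Add(Mul(9, Rational(1, 6)), -3), Add(3, Pow(12, 2))) = Mul(Add(Rational(3, 2), -3), Add(3, 144)) = Mul(Rational(-3, 2), 147) = Rational(-441, 2)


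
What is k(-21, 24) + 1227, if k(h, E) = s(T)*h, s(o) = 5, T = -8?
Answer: 1122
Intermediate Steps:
k(h, E) = 5*h
k(-21, 24) + 1227 = 5*(-21) + 1227 = -105 + 1227 = 1122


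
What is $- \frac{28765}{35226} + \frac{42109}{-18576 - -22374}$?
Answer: $\frac{12722983}{1238781} \approx 10.271$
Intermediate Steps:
$- \frac{28765}{35226} + \frac{42109}{-18576 - -22374} = \left(-28765\right) \frac{1}{35226} + \frac{42109}{-18576 + 22374} = - \frac{28765}{35226} + \frac{42109}{3798} = \frac{12722983}{1238781}$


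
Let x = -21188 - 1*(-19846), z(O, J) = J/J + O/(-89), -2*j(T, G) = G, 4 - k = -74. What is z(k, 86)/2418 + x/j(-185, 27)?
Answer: 192534155/1936818 ≈ 99.407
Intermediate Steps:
k = 78 (k = 4 - 1*(-74) = 4 + 74 = 78)
j(T, G) = -G/2
z(O, J) = 1 - O/89 (z(O, J) = 1 + O*(-1/89) = 1 - O/89)
x = -1342 (x = -21188 + 19846 = -1342)
z(k, 86)/2418 + x/j(-185, 27) = (1 - 1/89*78)/2418 - 1342/((-½*27)) = (1 - 78/89)*(1/2418) - 1342/(-27/2) = (11/89)*(1/2418) - 1342*(-2/27) = 11/215202 + 2684/27 = 192534155/1936818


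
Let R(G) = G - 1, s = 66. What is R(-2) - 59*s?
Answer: -3897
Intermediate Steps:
R(G) = -1 + G
R(-2) - 59*s = (-1 - 2) - 59*66 = -3 - 3894 = -3897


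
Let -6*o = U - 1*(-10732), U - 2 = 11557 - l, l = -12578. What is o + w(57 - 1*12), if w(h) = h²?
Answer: -7573/2 ≈ -3786.5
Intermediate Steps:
U = 24137 (U = 2 + (11557 - 1*(-12578)) = 2 + (11557 + 12578) = 2 + 24135 = 24137)
o = -11623/2 (o = -(24137 - 1*(-10732))/6 = -(24137 + 10732)/6 = -⅙*34869 = -11623/2 ≈ -5811.5)
o + w(57 - 1*12) = -11623/2 + (57 - 1*12)² = -11623/2 + (57 - 12)² = -11623/2 + 45² = -11623/2 + 2025 = -7573/2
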